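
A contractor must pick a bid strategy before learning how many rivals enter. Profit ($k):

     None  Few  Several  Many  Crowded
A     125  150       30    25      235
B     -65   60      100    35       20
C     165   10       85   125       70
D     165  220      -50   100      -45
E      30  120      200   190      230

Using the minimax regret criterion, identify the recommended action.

E

Column bests: None=165, Few=220, Several=200, Many=190, Crowded=235.
A regrets: 40, 70, 170, 165, 0 → max 170
B regrets: 230, 160, 100, 155, 215 → max 230
C regrets: 0, 210, 115, 65, 165 → max 210
D regrets: 0, 0, 250, 90, 280 → max 280
E regrets: 135, 100, 0, 0, 5 → max 135
Smallest max regret = 135 → E.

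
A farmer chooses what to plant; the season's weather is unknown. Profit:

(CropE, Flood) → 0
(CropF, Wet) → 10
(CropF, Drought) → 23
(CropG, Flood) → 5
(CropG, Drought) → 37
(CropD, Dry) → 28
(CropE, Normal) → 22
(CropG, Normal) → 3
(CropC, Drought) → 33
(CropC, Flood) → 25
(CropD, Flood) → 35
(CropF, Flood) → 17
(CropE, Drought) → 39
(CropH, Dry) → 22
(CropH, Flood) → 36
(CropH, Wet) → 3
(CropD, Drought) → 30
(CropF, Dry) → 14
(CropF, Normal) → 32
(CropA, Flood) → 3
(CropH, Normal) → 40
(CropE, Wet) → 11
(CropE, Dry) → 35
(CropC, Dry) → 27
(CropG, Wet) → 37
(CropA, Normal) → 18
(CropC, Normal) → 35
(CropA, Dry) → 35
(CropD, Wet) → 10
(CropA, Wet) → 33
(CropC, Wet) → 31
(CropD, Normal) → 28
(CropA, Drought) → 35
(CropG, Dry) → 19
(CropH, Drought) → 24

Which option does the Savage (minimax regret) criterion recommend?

Column bests: Drought=39, Dry=35, Normal=40, Wet=37, Flood=36.
CropA regrets: 4, 0, 22, 4, 33 → max 33
CropD regrets: 9, 7, 12, 27, 1 → max 27
CropC regrets: 6, 8, 5, 6, 11 → max 11
CropF regrets: 16, 21, 8, 27, 19 → max 27
CropG regrets: 2, 16, 37, 0, 31 → max 37
CropH regrets: 15, 13, 0, 34, 0 → max 34
CropE regrets: 0, 0, 18, 26, 36 → max 36
Smallest max regret = 11 → CropC.

CropC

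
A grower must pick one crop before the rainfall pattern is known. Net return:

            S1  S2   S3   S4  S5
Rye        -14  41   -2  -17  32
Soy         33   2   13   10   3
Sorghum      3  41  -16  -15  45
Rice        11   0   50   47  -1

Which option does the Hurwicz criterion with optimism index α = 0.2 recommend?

Rye: 0.2·41 + 0.8·(-17) = -5.4
Soy: 0.2·33 + 0.8·2 = 8.2
Sorghum: 0.2·45 + 0.8·(-16) = -3.8
Rice: 0.2·50 + 0.8·(-1) = 9.2
Highest Hurwicz score = 9.2 → Rice.

Rice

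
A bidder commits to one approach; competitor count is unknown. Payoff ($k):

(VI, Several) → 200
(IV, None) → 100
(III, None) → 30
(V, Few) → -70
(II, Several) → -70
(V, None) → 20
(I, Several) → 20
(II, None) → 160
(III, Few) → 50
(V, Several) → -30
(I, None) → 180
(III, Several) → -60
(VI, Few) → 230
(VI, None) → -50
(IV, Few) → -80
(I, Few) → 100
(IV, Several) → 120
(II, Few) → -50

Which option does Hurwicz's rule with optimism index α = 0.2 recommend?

I

I: 0.2·180 + 0.8·20 = 52
II: 0.2·160 + 0.8·(-70) = -24
III: 0.2·50 + 0.8·(-60) = -38
IV: 0.2·120 + 0.8·(-80) = -40
V: 0.2·20 + 0.8·(-70) = -52
VI: 0.2·230 + 0.8·(-50) = 6
Highest Hurwicz score = 52 → I.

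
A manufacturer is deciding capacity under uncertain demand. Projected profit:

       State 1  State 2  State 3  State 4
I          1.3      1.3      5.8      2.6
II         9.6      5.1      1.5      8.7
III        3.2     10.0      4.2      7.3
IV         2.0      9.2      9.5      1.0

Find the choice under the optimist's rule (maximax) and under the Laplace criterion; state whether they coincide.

maximax → III; laplace → II (disagree)

Row maxima: I=5.8, II=9.6, III=10.0, IV=9.5
Best best-case = 10.0 → III.
Row averages: I=2.75, II=6.225, III=6.175, IV=5.425
Highest average = 6.225 → II.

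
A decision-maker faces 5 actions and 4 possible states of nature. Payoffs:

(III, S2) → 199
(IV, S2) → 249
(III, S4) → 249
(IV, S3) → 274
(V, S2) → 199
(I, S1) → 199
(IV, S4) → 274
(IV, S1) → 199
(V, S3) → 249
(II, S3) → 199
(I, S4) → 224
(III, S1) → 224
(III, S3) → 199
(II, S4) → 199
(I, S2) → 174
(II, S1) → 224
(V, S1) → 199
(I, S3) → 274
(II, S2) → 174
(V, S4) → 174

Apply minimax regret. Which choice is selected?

Column bests: S1=224, S2=249, S3=274, S4=274.
I regrets: 25, 75, 0, 50 → max 75
II regrets: 0, 75, 75, 75 → max 75
III regrets: 0, 50, 75, 25 → max 75
IV regrets: 25, 0, 0, 0 → max 25
V regrets: 25, 50, 25, 100 → max 100
Smallest max regret = 25 → IV.

IV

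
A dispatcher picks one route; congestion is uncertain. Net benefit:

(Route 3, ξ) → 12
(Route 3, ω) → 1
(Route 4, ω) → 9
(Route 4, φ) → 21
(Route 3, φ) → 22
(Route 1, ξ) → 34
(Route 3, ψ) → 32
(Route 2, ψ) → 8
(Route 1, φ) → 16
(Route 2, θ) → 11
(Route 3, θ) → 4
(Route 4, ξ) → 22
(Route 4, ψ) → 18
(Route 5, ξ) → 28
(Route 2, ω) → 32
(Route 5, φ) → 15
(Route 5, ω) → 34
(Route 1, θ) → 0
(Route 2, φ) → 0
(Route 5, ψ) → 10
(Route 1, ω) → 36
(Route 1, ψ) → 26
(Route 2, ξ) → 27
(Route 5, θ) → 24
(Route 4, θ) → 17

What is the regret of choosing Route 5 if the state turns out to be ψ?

22

Best payoff under ψ is 32.
Regret = 32 − 10 = 22.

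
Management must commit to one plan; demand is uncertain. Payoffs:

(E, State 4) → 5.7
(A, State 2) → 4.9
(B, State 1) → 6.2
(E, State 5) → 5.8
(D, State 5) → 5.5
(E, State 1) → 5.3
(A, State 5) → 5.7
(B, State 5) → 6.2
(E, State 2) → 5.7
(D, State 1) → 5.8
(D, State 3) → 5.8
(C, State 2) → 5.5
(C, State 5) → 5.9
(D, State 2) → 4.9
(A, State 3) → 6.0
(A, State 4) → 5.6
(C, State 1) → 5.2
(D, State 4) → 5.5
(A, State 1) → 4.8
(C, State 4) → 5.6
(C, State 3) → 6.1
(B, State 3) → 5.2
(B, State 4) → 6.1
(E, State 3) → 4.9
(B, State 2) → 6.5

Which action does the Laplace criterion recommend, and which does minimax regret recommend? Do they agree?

Row averages: A=5.4, B=6.04, C=5.66, D=5.5, E=5.48
Highest average = 6.04 → B.
Column bests: State 1=6.2, State 2=6.5, State 3=6.1, State 4=6.1, State 5=6.2.
A regrets: 1.4, 1.6, 0.1, 0.5, 0.5 → max 1.6
B regrets: 0.0, 0.0, 0.9, 0.0, 0.0 → max 0.9
C regrets: 1.0, 1.0, 0.0, 0.5, 0.3 → max 1.0
D regrets: 0.4, 1.6, 0.3, 0.6, 0.7 → max 1.6
E regrets: 0.9, 0.8, 1.2, 0.4, 0.4 → max 1.2
Smallest max regret = 0.9 → B.

laplace → B; minimax regret → B (agree)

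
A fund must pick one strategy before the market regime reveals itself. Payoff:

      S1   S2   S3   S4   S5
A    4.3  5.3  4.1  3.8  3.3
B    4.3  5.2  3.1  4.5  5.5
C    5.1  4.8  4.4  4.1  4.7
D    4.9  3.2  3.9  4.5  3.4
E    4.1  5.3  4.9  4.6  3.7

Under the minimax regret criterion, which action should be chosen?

C

Column bests: S1=5.1, S2=5.3, S3=4.9, S4=4.6, S5=5.5.
A regrets: 0.8, 0.0, 0.8, 0.8, 2.2 → max 2.2
B regrets: 0.8, 0.1, 1.8, 0.1, 0.0 → max 1.8
C regrets: 0.0, 0.5, 0.5, 0.5, 0.8 → max 0.8
D regrets: 0.2, 2.1, 1.0, 0.1, 2.1 → max 2.1
E regrets: 1.0, 0.0, 0.0, 0.0, 1.8 → max 1.8
Smallest max regret = 0.8 → C.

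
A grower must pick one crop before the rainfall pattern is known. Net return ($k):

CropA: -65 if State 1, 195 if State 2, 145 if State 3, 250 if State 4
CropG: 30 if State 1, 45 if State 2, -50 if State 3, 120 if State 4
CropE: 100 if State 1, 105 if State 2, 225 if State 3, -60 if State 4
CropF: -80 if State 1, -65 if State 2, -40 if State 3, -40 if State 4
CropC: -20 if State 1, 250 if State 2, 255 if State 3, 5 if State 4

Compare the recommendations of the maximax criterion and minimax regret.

maximax → CropC; minimax regret → CropA (disagree)

Row maxima: CropA=250, CropG=120, CropE=225, CropF=-40, CropC=255
Best best-case = 255 → CropC.
Column bests: State 1=100, State 2=250, State 3=255, State 4=250.
CropA regrets: 165, 55, 110, 0 → max 165
CropG regrets: 70, 205, 305, 130 → max 305
CropE regrets: 0, 145, 30, 310 → max 310
CropF regrets: 180, 315, 295, 290 → max 315
CropC regrets: 120, 0, 0, 245 → max 245
Smallest max regret = 165 → CropA.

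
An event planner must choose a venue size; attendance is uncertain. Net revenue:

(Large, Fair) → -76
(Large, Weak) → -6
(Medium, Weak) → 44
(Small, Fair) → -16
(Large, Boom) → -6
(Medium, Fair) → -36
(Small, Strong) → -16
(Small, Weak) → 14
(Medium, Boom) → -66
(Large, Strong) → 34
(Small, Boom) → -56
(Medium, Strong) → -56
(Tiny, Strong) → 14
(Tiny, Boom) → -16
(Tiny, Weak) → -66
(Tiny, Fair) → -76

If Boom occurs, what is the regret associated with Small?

50

Best payoff under Boom is -6.
Regret = -6 − (-56) = 50.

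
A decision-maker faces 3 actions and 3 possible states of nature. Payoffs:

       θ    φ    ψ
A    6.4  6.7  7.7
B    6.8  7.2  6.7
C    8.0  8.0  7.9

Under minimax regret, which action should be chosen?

C

Column bests: θ=8.0, φ=8.0, ψ=7.9.
A regrets: 1.6, 1.3, 0.2 → max 1.6
B regrets: 1.2, 0.8, 1.2 → max 1.2
C regrets: 0.0, 0.0, 0.0 → max 0.0
Smallest max regret = 0.0 → C.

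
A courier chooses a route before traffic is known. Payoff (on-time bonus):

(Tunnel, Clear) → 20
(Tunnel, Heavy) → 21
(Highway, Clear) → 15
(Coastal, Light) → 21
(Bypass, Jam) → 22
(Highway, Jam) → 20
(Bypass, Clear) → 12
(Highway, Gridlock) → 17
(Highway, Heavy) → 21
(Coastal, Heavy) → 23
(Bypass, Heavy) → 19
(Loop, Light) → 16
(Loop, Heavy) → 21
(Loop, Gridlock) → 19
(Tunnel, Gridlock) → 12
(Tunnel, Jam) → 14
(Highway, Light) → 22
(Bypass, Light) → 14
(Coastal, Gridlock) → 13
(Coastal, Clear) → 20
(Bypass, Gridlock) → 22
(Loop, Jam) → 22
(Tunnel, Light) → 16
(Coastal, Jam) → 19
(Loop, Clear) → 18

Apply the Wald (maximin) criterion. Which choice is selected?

Row minima: Coastal=13, Highway=15, Tunnel=12, Bypass=12, Loop=16
Best worst-case = 16 → Loop.

Loop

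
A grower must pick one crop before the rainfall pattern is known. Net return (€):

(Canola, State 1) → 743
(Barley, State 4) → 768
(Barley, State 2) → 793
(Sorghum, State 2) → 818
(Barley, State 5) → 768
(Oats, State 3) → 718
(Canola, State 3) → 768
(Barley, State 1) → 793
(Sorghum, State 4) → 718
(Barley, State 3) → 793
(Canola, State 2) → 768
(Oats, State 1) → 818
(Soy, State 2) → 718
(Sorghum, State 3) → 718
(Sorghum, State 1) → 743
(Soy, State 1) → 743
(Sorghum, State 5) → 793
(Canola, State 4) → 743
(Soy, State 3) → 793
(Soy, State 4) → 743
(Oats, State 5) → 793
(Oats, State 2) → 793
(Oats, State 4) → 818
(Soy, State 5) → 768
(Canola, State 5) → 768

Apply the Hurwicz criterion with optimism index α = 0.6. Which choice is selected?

Barley

Sorghum: 0.6·818 + 0.4·718 = 778
Soy: 0.6·793 + 0.4·718 = 763
Oats: 0.6·818 + 0.4·718 = 778
Barley: 0.6·793 + 0.4·768 = 783
Canola: 0.6·768 + 0.4·743 = 758
Highest Hurwicz score = 783 → Barley.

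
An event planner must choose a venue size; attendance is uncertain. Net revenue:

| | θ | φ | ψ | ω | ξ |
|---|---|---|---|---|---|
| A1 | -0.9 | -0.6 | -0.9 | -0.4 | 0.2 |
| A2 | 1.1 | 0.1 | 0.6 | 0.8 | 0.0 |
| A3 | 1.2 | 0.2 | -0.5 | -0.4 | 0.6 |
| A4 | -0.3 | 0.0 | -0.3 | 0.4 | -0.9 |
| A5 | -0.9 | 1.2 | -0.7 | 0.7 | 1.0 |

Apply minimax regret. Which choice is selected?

A2

Column bests: θ=1.2, φ=1.2, ψ=0.6, ω=0.8, ξ=1.0.
A1 regrets: 2.1, 1.8, 1.5, 1.2, 0.8 → max 2.1
A2 regrets: 0.1, 1.1, 0.0, 0.0, 1.0 → max 1.1
A3 regrets: 0.0, 1.0, 1.1, 1.2, 0.4 → max 1.2
A4 regrets: 1.5, 1.2, 0.9, 0.4, 1.9 → max 1.9
A5 regrets: 2.1, 0.0, 1.3, 0.1, 0.0 → max 2.1
Smallest max regret = 1.1 → A2.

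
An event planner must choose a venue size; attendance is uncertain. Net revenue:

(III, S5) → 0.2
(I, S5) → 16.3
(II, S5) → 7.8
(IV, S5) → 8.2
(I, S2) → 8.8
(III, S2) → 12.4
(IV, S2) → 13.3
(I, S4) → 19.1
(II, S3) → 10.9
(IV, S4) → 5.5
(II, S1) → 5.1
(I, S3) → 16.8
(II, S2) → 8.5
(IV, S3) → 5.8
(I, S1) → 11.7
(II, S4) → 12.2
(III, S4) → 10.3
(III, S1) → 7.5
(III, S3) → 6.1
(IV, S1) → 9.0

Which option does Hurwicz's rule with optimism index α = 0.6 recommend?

I

I: 0.6·19.1 + 0.4·8.8 = 14.98
II: 0.6·12.2 + 0.4·5.1 = 9.36
III: 0.6·12.4 + 0.4·0.2 = 7.52
IV: 0.6·13.3 + 0.4·5.5 = 10.18
Highest Hurwicz score = 14.98 → I.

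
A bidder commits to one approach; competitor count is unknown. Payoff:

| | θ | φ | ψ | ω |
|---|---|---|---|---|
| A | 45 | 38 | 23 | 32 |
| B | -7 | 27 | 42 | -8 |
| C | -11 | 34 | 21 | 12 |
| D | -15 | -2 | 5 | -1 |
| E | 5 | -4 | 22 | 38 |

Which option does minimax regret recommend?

A

Column bests: θ=45, φ=38, ψ=42, ω=38.
A regrets: 0, 0, 19, 6 → max 19
B regrets: 52, 11, 0, 46 → max 52
C regrets: 56, 4, 21, 26 → max 56
D regrets: 60, 40, 37, 39 → max 60
E regrets: 40, 42, 20, 0 → max 42
Smallest max regret = 19 → A.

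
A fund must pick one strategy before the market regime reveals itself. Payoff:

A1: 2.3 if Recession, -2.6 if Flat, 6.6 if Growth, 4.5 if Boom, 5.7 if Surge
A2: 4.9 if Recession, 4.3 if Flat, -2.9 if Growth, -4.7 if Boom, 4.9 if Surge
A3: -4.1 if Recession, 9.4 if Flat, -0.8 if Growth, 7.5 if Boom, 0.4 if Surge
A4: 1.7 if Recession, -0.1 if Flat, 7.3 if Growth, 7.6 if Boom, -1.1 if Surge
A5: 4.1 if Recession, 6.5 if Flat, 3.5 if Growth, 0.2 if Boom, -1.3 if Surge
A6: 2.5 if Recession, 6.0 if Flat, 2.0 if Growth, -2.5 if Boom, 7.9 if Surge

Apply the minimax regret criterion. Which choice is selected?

A3

Column bests: Recession=4.9, Flat=9.4, Growth=7.3, Boom=7.6, Surge=7.9.
A1 regrets: 2.6, 12.0, 0.7, 3.1, 2.2 → max 12.0
A2 regrets: 0.0, 5.1, 10.2, 12.3, 3.0 → max 12.3
A3 regrets: 9.0, 0.0, 8.1, 0.1, 7.5 → max 9.0
A4 regrets: 3.2, 9.5, 0.0, 0.0, 9.0 → max 9.5
A5 regrets: 0.8, 2.9, 3.8, 7.4, 9.2 → max 9.2
A6 regrets: 2.4, 3.4, 5.3, 10.1, 0.0 → max 10.1
Smallest max regret = 9.0 → A3.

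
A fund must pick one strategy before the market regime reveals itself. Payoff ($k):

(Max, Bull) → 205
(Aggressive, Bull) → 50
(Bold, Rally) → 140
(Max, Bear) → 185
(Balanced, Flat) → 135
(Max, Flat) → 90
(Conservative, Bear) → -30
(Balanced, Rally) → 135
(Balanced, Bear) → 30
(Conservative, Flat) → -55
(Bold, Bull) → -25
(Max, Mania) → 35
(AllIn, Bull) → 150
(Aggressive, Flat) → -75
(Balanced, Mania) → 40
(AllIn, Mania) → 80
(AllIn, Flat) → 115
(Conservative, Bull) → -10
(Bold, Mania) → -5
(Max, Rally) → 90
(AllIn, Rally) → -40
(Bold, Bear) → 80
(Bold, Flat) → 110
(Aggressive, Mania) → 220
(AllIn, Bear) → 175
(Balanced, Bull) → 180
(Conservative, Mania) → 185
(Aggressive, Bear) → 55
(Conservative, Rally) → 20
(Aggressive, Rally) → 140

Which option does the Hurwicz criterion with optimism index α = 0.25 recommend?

Conservative: 0.25·185 + 0.75·(-55) = 5
Balanced: 0.25·180 + 0.75·30 = 67.5
Aggressive: 0.25·220 + 0.75·(-75) = -1.25
Bold: 0.25·140 + 0.75·(-25) = 16.25
AllIn: 0.25·175 + 0.75·(-40) = 13.75
Max: 0.25·205 + 0.75·35 = 77.5
Highest Hurwicz score = 77.5 → Max.

Max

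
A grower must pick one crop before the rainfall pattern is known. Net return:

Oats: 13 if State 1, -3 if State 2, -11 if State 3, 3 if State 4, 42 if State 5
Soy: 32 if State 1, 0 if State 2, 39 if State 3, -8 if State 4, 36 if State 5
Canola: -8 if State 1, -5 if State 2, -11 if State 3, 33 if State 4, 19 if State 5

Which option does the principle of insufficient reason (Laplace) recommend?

Soy

Row averages: Oats=8.8, Soy=19.8, Canola=5.6
Highest average = 19.8 → Soy.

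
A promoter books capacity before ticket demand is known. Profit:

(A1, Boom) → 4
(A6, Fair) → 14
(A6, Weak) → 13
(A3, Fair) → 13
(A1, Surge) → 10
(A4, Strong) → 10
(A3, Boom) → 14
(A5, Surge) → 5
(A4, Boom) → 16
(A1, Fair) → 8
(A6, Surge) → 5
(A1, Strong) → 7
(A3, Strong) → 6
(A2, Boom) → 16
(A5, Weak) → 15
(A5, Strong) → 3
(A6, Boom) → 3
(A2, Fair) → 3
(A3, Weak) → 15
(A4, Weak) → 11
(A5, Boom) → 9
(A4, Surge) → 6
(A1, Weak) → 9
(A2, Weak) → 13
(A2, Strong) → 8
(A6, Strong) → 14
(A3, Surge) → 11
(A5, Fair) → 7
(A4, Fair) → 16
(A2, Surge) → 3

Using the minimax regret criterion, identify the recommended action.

A4

Column bests: Weak=15, Fair=16, Strong=14, Boom=16, Surge=11.
A1 regrets: 6, 8, 7, 12, 1 → max 12
A2 regrets: 2, 13, 6, 0, 8 → max 13
A3 regrets: 0, 3, 8, 2, 0 → max 8
A4 regrets: 4, 0, 4, 0, 5 → max 5
A5 regrets: 0, 9, 11, 7, 6 → max 11
A6 regrets: 2, 2, 0, 13, 6 → max 13
Smallest max regret = 5 → A4.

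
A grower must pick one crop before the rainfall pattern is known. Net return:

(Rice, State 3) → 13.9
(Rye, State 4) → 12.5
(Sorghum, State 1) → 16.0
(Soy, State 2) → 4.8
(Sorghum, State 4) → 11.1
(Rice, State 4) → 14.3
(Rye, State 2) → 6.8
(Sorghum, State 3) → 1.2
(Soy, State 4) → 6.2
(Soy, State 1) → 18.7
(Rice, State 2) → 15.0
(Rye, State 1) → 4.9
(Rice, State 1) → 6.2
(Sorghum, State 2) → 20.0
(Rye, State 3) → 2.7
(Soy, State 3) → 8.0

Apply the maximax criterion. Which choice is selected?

Sorghum

Row maxima: Soy=18.7, Rye=12.5, Rice=15.0, Sorghum=20.0
Best best-case = 20.0 → Sorghum.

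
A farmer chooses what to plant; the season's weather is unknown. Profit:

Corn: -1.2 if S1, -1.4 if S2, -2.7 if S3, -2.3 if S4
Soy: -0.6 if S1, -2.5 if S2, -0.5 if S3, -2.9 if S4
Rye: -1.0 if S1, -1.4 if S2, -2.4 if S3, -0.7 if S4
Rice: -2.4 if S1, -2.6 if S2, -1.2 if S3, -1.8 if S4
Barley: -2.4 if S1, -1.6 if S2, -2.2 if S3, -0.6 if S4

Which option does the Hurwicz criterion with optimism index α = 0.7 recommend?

Barley

Corn: 0.7·(-1.2) + 0.3·(-2.7) = -1.65
Soy: 0.7·(-0.5) + 0.3·(-2.9) = -1.22
Rye: 0.7·(-0.7) + 0.3·(-2.4) = -1.21
Rice: 0.7·(-1.2) + 0.3·(-2.6) = -1.62
Barley: 0.7·(-0.6) + 0.3·(-2.4) = -1.14
Highest Hurwicz score = -1.14 → Barley.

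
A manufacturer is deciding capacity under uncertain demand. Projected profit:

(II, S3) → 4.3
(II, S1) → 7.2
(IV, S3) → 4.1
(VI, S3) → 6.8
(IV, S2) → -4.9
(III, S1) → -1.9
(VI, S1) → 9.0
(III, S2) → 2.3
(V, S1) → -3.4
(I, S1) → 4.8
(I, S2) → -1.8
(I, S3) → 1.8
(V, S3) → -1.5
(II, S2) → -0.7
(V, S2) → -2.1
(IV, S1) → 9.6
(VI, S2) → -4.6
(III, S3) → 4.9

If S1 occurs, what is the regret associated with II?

2.4

Best payoff under S1 is 9.6.
Regret = 9.6 − 7.2 = 2.4.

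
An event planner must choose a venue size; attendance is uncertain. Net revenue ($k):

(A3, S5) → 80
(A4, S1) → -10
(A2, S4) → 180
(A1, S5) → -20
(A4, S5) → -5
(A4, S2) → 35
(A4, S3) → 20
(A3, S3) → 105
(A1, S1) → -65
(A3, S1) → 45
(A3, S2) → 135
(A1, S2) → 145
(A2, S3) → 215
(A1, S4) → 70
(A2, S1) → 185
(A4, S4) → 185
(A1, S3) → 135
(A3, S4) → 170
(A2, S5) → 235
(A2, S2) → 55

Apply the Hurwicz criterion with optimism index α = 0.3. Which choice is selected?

A1: 0.3·145 + 0.7·(-65) = -2
A2: 0.3·235 + 0.7·55 = 109
A3: 0.3·170 + 0.7·45 = 82.5
A4: 0.3·185 + 0.7·(-10) = 48.5
Highest Hurwicz score = 109 → A2.

A2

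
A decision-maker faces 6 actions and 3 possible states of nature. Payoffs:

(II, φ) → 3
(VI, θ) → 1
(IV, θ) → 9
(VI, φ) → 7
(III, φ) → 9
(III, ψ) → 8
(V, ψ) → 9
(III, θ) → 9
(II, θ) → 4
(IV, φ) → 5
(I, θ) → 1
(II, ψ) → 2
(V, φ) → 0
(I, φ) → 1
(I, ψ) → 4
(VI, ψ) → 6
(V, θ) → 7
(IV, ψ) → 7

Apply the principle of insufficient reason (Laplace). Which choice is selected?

Row averages: I=2, II=3, III=26/3, IV=7, V=16/3, VI=14/3
Highest average = 26/3 → III.

III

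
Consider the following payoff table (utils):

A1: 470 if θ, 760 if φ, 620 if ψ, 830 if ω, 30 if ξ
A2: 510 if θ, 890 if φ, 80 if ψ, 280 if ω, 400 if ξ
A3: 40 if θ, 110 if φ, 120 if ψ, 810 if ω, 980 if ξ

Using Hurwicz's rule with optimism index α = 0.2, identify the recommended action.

A1: 0.2·830 + 0.8·30 = 190
A2: 0.2·890 + 0.8·80 = 242
A3: 0.2·980 + 0.8·40 = 228
Highest Hurwicz score = 242 → A2.

A2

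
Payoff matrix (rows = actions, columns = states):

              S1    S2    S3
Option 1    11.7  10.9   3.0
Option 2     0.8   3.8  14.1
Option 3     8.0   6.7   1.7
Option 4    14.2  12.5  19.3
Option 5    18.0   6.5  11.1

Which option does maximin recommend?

Option 4

Row minima: Option 1=3.0, Option 2=0.8, Option 3=1.7, Option 4=12.5, Option 5=6.5
Best worst-case = 12.5 → Option 4.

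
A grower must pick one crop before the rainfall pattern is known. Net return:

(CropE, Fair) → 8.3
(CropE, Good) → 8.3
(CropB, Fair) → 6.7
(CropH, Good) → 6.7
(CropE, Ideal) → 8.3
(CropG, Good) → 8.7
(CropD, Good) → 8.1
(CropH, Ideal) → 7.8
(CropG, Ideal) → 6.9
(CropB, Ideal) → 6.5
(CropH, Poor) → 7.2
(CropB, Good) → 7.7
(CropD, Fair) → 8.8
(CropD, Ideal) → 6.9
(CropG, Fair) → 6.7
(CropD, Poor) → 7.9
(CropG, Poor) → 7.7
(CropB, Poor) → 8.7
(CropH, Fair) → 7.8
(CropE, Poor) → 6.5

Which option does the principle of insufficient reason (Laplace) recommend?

CropD

Row averages: CropG=7.5, CropD=7.925, CropB=7.4, CropH=7.375, CropE=7.85
Highest average = 7.925 → CropD.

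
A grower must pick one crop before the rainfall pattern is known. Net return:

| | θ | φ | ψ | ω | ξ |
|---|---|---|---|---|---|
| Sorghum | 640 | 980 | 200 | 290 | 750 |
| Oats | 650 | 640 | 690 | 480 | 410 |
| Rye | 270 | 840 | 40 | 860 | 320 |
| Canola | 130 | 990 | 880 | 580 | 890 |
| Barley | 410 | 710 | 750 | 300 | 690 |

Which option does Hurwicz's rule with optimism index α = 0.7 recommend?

Sorghum

Sorghum: 0.7·980 + 0.3·200 = 746
Oats: 0.7·690 + 0.3·410 = 606
Rye: 0.7·860 + 0.3·40 = 614
Canola: 0.7·990 + 0.3·130 = 732
Barley: 0.7·750 + 0.3·300 = 615
Highest Hurwicz score = 746 → Sorghum.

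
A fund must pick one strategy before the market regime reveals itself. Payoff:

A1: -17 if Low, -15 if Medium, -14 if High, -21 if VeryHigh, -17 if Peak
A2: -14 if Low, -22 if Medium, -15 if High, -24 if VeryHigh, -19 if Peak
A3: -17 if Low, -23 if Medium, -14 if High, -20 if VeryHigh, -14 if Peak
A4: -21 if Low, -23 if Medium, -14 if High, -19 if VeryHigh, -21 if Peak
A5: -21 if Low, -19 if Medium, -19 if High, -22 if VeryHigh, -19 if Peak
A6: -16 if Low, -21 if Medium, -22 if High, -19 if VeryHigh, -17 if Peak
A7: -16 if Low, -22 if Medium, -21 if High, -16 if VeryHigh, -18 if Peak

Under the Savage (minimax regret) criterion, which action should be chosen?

A1

Column bests: Low=-14, Medium=-15, High=-14, VeryHigh=-16, Peak=-14.
A1 regrets: 3, 0, 0, 5, 3 → max 5
A2 regrets: 0, 7, 1, 8, 5 → max 8
A3 regrets: 3, 8, 0, 4, 0 → max 8
A4 regrets: 7, 8, 0, 3, 7 → max 8
A5 regrets: 7, 4, 5, 6, 5 → max 7
A6 regrets: 2, 6, 8, 3, 3 → max 8
A7 regrets: 2, 7, 7, 0, 4 → max 7
Smallest max regret = 5 → A1.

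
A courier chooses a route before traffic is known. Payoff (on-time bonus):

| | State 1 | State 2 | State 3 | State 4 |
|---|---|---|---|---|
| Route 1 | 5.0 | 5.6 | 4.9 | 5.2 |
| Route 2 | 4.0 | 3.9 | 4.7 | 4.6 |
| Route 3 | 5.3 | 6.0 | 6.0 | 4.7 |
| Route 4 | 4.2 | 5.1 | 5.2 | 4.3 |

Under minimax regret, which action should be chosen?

Column bests: State 1=5.3, State 2=6.0, State 3=6.0, State 4=5.2.
Route 1 regrets: 0.3, 0.4, 1.1, 0.0 → max 1.1
Route 2 regrets: 1.3, 2.1, 1.3, 0.6 → max 2.1
Route 3 regrets: 0.0, 0.0, 0.0, 0.5 → max 0.5
Route 4 regrets: 1.1, 0.9, 0.8, 0.9 → max 1.1
Smallest max regret = 0.5 → Route 3.

Route 3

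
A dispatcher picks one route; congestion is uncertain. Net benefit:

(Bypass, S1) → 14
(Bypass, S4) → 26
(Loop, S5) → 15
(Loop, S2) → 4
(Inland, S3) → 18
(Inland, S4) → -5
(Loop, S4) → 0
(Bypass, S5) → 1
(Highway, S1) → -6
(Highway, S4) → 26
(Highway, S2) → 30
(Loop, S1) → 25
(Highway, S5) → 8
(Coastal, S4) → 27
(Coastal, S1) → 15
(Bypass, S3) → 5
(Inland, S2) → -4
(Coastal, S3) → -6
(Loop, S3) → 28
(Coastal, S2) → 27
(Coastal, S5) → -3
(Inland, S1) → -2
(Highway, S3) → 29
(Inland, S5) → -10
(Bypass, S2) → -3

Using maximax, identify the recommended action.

Row maxima: Coastal=27, Inland=18, Loop=28, Bypass=26, Highway=30
Best best-case = 30 → Highway.

Highway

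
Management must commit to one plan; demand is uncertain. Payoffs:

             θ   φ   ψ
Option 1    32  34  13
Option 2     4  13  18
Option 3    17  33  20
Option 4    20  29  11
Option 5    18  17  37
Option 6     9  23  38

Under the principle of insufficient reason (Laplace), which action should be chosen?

Row averages: Option 1=79/3, Option 2=35/3, Option 3=70/3, Option 4=20, Option 5=24, Option 6=70/3
Highest average = 79/3 → Option 1.

Option 1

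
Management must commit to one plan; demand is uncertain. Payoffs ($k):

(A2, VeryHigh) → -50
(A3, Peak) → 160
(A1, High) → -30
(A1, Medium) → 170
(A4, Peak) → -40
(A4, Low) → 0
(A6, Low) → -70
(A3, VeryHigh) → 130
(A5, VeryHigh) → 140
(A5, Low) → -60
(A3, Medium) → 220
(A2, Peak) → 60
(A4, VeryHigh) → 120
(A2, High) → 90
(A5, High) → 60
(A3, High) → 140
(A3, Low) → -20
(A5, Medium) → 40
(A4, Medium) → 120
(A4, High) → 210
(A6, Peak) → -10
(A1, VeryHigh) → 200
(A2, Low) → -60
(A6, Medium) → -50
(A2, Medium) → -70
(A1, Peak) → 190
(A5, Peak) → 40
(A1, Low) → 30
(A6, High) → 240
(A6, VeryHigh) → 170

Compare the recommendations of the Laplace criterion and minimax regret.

laplace → A3; minimax regret → A3 (agree)

Row averages: A1=112, A2=-6, A3=126, A4=82, A5=44, A6=56
Highest average = 126 → A3.
Column bests: Low=30, Medium=220, High=240, VeryHigh=200, Peak=190.
A1 regrets: 0, 50, 270, 0, 0 → max 270
A2 regrets: 90, 290, 150, 250, 130 → max 290
A3 regrets: 50, 0, 100, 70, 30 → max 100
A4 regrets: 30, 100, 30, 80, 230 → max 230
A5 regrets: 90, 180, 180, 60, 150 → max 180
A6 regrets: 100, 270, 0, 30, 200 → max 270
Smallest max regret = 100 → A3.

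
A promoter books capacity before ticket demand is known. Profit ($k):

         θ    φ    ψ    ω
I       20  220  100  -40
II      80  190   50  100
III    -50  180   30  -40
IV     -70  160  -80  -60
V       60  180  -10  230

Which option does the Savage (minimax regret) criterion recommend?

Column bests: θ=80, φ=220, ψ=100, ω=230.
I regrets: 60, 0, 0, 270 → max 270
II regrets: 0, 30, 50, 130 → max 130
III regrets: 130, 40, 70, 270 → max 270
IV regrets: 150, 60, 180, 290 → max 290
V regrets: 20, 40, 110, 0 → max 110
Smallest max regret = 110 → V.

V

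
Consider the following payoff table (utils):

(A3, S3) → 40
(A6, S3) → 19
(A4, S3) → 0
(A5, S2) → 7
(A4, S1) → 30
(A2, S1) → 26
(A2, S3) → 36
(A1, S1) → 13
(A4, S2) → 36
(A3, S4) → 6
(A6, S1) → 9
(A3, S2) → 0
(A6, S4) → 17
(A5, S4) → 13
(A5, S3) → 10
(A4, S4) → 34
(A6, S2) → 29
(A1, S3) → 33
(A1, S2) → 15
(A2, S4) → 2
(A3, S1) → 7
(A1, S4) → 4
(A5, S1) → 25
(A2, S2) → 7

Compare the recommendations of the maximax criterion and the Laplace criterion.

maximax → A3; laplace → A4 (disagree)

Row maxima: A1=33, A2=36, A3=40, A4=36, A5=25, A6=29
Best best-case = 40 → A3.
Row averages: A1=16.25, A2=17.75, A3=13.25, A4=25, A5=13.75, A6=18.5
Highest average = 25 → A4.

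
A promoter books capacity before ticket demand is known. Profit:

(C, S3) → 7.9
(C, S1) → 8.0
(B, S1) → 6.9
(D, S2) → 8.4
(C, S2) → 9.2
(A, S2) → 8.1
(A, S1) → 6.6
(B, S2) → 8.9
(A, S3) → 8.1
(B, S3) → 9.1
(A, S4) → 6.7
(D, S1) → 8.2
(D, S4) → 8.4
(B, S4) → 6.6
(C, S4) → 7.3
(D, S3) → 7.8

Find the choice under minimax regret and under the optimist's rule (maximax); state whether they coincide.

minimax regret → C; maximax → C (agree)

Column bests: S1=8.2, S2=9.2, S3=9.1, S4=8.4.
A regrets: 1.6, 1.1, 1.0, 1.7 → max 1.7
B regrets: 1.3, 0.3, 0.0, 1.8 → max 1.8
C regrets: 0.2, 0.0, 1.2, 1.1 → max 1.2
D regrets: 0.0, 0.8, 1.3, 0.0 → max 1.3
Smallest max regret = 1.2 → C.
Row maxima: A=8.1, B=9.1, C=9.2, D=8.4
Best best-case = 9.2 → C.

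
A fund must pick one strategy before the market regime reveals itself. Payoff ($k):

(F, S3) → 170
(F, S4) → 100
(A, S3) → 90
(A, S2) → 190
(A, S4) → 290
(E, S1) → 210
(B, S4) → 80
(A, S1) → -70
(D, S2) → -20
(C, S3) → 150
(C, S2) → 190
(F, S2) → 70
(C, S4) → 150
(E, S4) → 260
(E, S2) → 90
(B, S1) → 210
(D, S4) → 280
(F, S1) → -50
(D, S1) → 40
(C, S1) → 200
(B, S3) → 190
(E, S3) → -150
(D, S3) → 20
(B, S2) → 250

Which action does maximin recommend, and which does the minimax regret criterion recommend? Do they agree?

Row minima: A=-70, B=80, C=150, D=-20, E=-150, F=-50
Best worst-case = 150 → C.
Column bests: S1=210, S2=250, S3=190, S4=290.
A regrets: 280, 60, 100, 0 → max 280
B regrets: 0, 0, 0, 210 → max 210
C regrets: 10, 60, 40, 140 → max 140
D regrets: 170, 270, 170, 10 → max 270
E regrets: 0, 160, 340, 30 → max 340
F regrets: 260, 180, 20, 190 → max 260
Smallest max regret = 140 → C.

maximin → C; minimax regret → C (agree)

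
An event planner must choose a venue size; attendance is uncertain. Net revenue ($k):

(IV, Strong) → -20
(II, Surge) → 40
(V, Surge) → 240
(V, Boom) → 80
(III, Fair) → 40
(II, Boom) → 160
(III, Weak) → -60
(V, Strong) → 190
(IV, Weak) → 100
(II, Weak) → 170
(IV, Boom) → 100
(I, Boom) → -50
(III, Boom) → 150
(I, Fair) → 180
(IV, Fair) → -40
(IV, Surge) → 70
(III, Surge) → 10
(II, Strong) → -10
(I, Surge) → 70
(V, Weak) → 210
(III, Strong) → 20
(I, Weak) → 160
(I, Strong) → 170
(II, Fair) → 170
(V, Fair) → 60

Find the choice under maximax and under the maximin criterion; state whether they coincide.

maximax → V; maximin → V (agree)

Row maxima: I=180, II=170, III=150, IV=100, V=240
Best best-case = 240 → V.
Row minima: I=-50, II=-10, III=-60, IV=-40, V=60
Best worst-case = 60 → V.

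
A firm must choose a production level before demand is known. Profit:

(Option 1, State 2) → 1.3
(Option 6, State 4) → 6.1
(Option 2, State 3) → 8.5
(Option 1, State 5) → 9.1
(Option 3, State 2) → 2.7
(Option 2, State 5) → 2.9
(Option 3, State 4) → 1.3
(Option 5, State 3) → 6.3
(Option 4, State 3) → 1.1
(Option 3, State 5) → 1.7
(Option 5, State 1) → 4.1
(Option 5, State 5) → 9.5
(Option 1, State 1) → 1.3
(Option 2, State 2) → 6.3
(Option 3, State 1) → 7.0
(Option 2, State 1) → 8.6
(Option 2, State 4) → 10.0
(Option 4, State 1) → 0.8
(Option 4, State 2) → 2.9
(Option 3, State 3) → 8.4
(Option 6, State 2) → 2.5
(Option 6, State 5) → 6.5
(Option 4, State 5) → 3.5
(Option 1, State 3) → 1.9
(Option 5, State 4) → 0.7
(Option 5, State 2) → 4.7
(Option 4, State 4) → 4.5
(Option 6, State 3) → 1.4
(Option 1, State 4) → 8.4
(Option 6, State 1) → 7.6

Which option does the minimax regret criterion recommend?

Option 2

Column bests: State 1=8.6, State 2=6.3, State 3=8.5, State 4=10.0, State 5=9.5.
Option 1 regrets: 7.3, 5.0, 6.6, 1.6, 0.4 → max 7.3
Option 2 regrets: 0.0, 0.0, 0.0, 0.0, 6.6 → max 6.6
Option 3 regrets: 1.6, 3.6, 0.1, 8.7, 7.8 → max 8.7
Option 4 regrets: 7.8, 3.4, 7.4, 5.5, 6.0 → max 7.8
Option 5 regrets: 4.5, 1.6, 2.2, 9.3, 0.0 → max 9.3
Option 6 regrets: 1.0, 3.8, 7.1, 3.9, 3.0 → max 7.1
Smallest max regret = 6.6 → Option 2.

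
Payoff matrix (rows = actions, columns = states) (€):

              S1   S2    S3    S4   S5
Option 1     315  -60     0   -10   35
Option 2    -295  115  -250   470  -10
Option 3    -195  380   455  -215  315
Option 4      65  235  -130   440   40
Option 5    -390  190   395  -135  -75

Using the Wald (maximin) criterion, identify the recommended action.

Row minima: Option 1=-60, Option 2=-295, Option 3=-215, Option 4=-130, Option 5=-390
Best worst-case = -60 → Option 1.

Option 1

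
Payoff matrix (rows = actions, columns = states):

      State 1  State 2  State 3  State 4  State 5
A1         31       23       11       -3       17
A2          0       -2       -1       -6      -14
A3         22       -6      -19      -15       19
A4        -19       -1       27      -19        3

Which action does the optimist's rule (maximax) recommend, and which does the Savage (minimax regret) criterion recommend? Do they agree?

maximax → A1; minimax regret → A1 (agree)

Row maxima: A1=31, A2=0, A3=22, A4=27
Best best-case = 31 → A1.
Column bests: State 1=31, State 2=23, State 3=27, State 4=-3, State 5=19.
A1 regrets: 0, 0, 16, 0, 2 → max 16
A2 regrets: 31, 25, 28, 3, 33 → max 33
A3 regrets: 9, 29, 46, 12, 0 → max 46
A4 regrets: 50, 24, 0, 16, 16 → max 50
Smallest max regret = 16 → A1.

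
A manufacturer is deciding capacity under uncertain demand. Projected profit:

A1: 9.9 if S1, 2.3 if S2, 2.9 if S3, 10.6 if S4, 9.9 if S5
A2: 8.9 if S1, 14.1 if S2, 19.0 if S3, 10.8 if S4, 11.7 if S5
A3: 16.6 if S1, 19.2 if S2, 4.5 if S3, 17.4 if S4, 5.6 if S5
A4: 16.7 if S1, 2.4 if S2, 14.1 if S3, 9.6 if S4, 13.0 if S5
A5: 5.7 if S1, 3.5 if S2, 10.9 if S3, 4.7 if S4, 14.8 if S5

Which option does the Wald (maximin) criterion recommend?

Row minima: A1=2.3, A2=8.9, A3=4.5, A4=2.4, A5=3.5
Best worst-case = 8.9 → A2.

A2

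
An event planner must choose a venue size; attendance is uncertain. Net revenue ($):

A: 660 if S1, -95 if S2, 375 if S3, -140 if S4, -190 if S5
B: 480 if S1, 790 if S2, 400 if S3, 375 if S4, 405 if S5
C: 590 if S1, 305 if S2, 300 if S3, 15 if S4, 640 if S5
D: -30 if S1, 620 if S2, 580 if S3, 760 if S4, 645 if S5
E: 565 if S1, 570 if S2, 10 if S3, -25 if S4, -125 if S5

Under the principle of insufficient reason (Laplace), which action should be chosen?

Row averages: A=122, B=490, C=370, D=515, E=199
Highest average = 515 → D.

D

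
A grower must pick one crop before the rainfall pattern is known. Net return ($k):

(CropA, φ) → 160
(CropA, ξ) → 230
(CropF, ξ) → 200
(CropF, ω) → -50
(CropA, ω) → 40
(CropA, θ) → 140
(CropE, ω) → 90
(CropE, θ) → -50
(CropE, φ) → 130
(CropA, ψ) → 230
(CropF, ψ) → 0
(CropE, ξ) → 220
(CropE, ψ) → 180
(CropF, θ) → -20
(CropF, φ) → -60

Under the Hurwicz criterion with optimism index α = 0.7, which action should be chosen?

CropF: 0.7·200 + 0.3·(-60) = 122
CropE: 0.7·220 + 0.3·(-50) = 139
CropA: 0.7·230 + 0.3·40 = 173
Highest Hurwicz score = 173 → CropA.

CropA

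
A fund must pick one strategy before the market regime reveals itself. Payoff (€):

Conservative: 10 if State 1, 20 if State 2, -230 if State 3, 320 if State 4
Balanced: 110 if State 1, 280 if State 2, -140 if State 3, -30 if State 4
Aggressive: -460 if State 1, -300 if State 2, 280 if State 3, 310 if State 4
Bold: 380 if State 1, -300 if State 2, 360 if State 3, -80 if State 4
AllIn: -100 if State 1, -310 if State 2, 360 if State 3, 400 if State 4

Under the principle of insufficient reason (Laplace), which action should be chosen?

Row averages: Conservative=30, Balanced=55, Aggressive=-42.5, Bold=90, AllIn=87.5
Highest average = 90 → Bold.

Bold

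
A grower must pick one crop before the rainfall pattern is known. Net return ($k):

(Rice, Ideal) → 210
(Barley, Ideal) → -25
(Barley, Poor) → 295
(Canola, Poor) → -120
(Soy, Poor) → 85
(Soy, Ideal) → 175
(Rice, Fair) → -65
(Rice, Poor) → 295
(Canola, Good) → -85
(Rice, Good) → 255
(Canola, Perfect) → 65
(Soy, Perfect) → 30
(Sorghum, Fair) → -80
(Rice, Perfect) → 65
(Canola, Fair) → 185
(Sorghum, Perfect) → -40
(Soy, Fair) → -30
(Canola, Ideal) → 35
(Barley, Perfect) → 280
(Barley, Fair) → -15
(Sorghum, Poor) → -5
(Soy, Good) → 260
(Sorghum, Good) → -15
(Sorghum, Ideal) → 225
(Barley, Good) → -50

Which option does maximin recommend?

Row minima: Canola=-120, Sorghum=-80, Rice=-65, Barley=-50, Soy=-30
Best worst-case = -30 → Soy.

Soy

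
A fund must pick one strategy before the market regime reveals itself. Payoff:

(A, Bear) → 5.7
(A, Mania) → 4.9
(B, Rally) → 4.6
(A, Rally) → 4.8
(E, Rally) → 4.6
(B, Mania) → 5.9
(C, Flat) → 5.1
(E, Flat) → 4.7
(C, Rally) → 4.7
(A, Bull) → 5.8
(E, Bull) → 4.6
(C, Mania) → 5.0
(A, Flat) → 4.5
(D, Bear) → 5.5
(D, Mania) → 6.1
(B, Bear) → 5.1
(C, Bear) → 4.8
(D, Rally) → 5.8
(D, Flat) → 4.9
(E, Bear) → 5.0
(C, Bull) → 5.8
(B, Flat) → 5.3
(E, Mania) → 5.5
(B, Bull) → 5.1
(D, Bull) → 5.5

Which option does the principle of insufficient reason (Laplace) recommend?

Row averages: A=5.14, B=5.2, C=5.08, D=5.56, E=4.88
Highest average = 5.56 → D.

D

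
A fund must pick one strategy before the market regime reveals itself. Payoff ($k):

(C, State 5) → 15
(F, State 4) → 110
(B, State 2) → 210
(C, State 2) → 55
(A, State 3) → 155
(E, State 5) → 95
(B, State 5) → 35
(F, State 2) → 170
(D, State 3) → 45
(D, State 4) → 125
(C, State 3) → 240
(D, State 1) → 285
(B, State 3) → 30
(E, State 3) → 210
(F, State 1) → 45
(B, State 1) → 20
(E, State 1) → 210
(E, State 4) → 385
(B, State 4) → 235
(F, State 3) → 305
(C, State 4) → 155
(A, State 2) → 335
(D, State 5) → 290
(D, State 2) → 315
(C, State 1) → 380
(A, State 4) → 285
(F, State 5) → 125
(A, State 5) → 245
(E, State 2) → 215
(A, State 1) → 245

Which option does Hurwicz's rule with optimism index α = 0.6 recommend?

A: 0.6·335 + 0.4·155 = 263
B: 0.6·235 + 0.4·20 = 149
C: 0.6·380 + 0.4·15 = 234
D: 0.6·315 + 0.4·45 = 207
E: 0.6·385 + 0.4·95 = 269
F: 0.6·305 + 0.4·45 = 201
Highest Hurwicz score = 269 → E.

E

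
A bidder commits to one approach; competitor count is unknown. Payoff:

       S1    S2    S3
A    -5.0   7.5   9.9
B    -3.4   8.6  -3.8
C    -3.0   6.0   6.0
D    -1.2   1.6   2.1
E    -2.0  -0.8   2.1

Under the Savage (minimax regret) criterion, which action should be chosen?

A

Column bests: S1=-1.2, S2=8.6, S3=9.9.
A regrets: 3.8, 1.1, 0.0 → max 3.8
B regrets: 2.2, 0.0, 13.7 → max 13.7
C regrets: 1.8, 2.6, 3.9 → max 3.9
D regrets: 0.0, 7.0, 7.8 → max 7.8
E regrets: 0.8, 9.4, 7.8 → max 9.4
Smallest max regret = 3.8 → A.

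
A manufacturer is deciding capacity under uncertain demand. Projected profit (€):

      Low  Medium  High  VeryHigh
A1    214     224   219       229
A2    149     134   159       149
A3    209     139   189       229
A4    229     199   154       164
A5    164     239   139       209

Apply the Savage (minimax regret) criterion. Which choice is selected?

A1

Column bests: Low=229, Medium=239, High=219, VeryHigh=229.
A1 regrets: 15, 15, 0, 0 → max 15
A2 regrets: 80, 105, 60, 80 → max 105
A3 regrets: 20, 100, 30, 0 → max 100
A4 regrets: 0, 40, 65, 65 → max 65
A5 regrets: 65, 0, 80, 20 → max 80
Smallest max regret = 15 → A1.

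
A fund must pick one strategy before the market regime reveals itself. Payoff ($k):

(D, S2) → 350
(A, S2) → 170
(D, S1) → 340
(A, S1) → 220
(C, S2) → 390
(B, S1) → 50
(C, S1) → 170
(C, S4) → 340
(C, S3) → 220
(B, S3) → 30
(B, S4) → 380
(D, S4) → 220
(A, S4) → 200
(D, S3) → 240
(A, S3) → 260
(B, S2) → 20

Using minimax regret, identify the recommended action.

Column bests: S1=340, S2=390, S3=260, S4=380.
A regrets: 120, 220, 0, 180 → max 220
B regrets: 290, 370, 230, 0 → max 370
C regrets: 170, 0, 40, 40 → max 170
D regrets: 0, 40, 20, 160 → max 160
Smallest max regret = 160 → D.

D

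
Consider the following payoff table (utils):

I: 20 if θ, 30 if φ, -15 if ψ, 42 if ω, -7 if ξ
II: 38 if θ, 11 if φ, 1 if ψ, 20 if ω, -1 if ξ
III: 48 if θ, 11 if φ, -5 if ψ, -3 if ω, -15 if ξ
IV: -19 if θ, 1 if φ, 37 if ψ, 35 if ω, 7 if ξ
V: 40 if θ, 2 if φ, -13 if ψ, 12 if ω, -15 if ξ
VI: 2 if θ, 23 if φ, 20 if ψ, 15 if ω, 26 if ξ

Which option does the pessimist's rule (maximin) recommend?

Row minima: I=-15, II=-1, III=-15, IV=-19, V=-15, VI=2
Best worst-case = 2 → VI.

VI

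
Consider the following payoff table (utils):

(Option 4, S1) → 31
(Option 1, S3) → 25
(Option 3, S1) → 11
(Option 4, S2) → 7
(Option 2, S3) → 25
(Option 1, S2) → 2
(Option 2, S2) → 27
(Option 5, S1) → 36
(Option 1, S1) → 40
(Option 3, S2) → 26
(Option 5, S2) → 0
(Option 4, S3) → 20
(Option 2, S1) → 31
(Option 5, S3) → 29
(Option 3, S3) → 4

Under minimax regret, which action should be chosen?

Column bests: S1=40, S2=27, S3=29.
Option 1 regrets: 0, 25, 4 → max 25
Option 2 regrets: 9, 0, 4 → max 9
Option 3 regrets: 29, 1, 25 → max 29
Option 4 regrets: 9, 20, 9 → max 20
Option 5 regrets: 4, 27, 0 → max 27
Smallest max regret = 9 → Option 2.

Option 2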